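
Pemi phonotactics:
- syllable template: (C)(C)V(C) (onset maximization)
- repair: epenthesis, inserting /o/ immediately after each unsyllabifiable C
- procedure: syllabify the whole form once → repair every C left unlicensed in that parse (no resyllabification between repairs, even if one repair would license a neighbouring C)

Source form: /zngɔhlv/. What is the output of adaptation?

zongɔhlovo

Under (C)(C)V(C), the unsyllabifiable consonants are /z/, /l/, /v/ (at most one coda consonant is licensed; onsets may contain at most 2 consonants).
Epenthesis after each stranded consonant: /z/ → /zo/, /l/ → /lo/, /v/ → /vo/.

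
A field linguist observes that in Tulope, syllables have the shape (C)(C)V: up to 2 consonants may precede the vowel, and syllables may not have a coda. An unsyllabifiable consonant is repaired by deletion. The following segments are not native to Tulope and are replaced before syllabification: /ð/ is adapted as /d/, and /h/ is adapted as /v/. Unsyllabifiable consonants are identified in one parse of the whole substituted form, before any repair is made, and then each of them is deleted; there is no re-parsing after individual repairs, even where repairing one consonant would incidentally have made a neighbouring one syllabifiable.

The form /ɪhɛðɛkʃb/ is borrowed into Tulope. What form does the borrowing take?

Substitution: /h/ → /v/, /ð/ → /d/, giving /ɪvɛdɛkʃb/.
Syllabifying with onset maximization leaves /k/, /ʃ/, /b/ stranded (no codas are permitted; onsets may contain at most 2 consonants).
Each unlicensed consonant is deleted: /k/, /ʃ/, /b/.

ɪvɛdɛ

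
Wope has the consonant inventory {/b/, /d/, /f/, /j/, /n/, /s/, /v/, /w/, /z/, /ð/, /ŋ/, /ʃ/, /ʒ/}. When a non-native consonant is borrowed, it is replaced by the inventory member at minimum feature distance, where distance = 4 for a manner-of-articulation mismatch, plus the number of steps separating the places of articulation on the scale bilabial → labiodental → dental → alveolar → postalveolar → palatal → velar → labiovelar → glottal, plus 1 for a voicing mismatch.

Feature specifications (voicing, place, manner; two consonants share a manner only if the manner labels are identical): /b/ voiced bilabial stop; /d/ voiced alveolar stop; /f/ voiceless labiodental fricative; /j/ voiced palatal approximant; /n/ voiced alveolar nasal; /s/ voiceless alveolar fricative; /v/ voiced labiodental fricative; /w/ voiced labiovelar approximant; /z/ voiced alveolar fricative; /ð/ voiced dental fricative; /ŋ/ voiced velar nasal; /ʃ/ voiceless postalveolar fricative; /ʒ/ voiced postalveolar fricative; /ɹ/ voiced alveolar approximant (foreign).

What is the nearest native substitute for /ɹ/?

j

/j/ is closest: same manner (approximant), place distance 2 (alveolar→palatal), same voicing; total 2. Next closest is /d/ at distance 4.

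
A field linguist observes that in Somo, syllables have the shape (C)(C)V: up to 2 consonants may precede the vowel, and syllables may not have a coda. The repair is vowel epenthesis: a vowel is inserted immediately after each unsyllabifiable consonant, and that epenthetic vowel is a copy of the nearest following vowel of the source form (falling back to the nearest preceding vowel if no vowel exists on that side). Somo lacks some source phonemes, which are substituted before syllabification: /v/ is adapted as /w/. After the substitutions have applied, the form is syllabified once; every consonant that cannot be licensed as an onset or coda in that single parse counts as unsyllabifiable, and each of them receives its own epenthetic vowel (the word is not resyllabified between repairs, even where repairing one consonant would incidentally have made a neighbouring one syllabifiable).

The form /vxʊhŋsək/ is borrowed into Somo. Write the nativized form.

Substitution: /v/ → /w/, giving /wxʊhŋsək/.
The consonants /h/, /k/ cannot be parsed into a legal (C)(C)V syllable (no codas are permitted; onsets may contain at most 2 consonants).
Epenthesis after each stranded consonant: /h/ → /hə/, /k/ → /kə/.

wxʊhəŋsəkə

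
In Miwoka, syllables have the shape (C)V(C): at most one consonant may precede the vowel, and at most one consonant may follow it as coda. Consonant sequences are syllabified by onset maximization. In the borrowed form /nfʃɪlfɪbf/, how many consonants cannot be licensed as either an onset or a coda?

3

The consonants /n/, /f/, /f/ cannot be parsed into a legal (C)V(C) syllable (at most one coda consonant is licensed; onsets are limited to one consonant).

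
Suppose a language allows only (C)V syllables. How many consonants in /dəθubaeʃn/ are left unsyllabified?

The consonants /ʃ/, /n/ cannot be parsed into a legal (C)V syllable (no codas are permitted; onsets are limited to one consonant).

2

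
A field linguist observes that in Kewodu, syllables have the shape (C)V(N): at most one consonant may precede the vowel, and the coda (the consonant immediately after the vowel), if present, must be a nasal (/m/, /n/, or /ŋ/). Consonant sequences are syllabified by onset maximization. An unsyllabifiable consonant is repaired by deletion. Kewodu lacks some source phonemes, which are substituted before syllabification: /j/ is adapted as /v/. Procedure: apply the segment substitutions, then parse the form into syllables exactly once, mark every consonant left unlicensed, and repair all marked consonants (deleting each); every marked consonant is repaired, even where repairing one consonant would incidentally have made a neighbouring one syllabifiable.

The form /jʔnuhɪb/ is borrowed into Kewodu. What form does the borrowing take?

nuhɪ

Substitution: /j/ → /v/, giving /vʔnuhɪb/.
The consonants /v/, /ʔ/, /b/ cannot be parsed into a legal (C)V(N) syllable (only a nasal (/m/, /n/, or /ŋ/) is licensed in coda position; onsets are limited to one consonant).
Each unlicensed consonant is deleted: /v/, /ʔ/, /b/.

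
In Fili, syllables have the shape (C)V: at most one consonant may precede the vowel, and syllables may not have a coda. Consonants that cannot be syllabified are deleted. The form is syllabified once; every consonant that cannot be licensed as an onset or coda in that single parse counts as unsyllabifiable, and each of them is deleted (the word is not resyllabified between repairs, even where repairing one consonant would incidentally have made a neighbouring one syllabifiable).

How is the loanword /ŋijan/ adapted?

Syllabifying with onset maximization leaves /n/ stranded (no codas are permitted; onsets are limited to one consonant).
Deletion applies to /n/.

ŋija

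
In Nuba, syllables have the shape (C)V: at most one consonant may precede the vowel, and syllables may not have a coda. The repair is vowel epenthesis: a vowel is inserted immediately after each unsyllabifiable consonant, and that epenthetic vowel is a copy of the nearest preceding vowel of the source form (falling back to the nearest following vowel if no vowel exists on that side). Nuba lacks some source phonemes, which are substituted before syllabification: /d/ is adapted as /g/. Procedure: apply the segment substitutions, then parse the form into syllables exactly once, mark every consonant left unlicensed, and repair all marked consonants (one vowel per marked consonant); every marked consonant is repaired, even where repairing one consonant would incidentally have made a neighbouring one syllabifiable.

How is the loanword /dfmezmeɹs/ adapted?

gefemezemeɹese

Substitution: /d/ → /g/, giving /gfmezmeɹs/.
The consonants /g/, /f/, /z/, /ɹ/, /s/ cannot be parsed into a legal (C)V syllable (no codas are permitted; onsets are limited to one consonant).
Each unlicensed consonant becomes the onset of a new syllable: /g/ → /ge/, /f/ → /fe/, /z/ → /ze/, /ɹ/ → /ɹe/, /s/ → /se/.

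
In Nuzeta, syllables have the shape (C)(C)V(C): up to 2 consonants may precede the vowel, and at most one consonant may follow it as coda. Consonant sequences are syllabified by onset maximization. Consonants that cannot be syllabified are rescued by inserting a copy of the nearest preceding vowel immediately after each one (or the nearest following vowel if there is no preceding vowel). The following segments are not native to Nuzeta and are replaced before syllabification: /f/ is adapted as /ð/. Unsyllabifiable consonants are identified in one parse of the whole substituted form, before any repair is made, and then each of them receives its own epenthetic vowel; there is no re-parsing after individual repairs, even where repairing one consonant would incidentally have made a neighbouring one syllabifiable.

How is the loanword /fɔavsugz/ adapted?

Substitution: /f/ → /ð/, giving /ðɔavsugz/.
The consonants /z/ cannot be parsed into a legal (C)(C)V(C) syllable (at most one coda consonant is licensed; onsets may contain at most 2 consonants).
Epenthesis after each stranded consonant: /z/ → /zu/.

ðɔavsugzu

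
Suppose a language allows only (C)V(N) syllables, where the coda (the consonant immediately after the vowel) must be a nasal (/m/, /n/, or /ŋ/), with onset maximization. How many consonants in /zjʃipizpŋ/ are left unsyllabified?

5

Under (C)V(N), the unsyllabifiable consonants are /z/, /j/, /z/, /p/, /ŋ/ (only a nasal (/m/, /n/, or /ŋ/) is licensed in coda position; onsets are limited to one consonant).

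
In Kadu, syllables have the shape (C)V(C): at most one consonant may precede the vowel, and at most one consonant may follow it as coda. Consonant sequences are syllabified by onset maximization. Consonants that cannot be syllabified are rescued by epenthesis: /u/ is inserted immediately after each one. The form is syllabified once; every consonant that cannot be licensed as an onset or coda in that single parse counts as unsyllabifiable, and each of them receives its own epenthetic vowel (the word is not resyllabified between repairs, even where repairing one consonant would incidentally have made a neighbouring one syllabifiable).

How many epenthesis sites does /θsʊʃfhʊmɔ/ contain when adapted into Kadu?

2

The unsyllabifiable consonants are /θ/, /f/; each receives one epenthetic vowel.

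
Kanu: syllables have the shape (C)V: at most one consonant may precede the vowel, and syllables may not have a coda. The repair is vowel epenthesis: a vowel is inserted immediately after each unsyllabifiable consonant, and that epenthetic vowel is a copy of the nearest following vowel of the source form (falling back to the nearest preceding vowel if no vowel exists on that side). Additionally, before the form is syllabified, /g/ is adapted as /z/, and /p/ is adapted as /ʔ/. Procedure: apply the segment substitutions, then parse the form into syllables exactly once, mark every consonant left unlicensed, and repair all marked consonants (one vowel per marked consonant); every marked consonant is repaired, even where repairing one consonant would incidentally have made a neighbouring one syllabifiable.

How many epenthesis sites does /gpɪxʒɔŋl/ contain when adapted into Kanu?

After substitution the input is /zʔɪxʒɔŋl/.
The unsyllabifiable consonants are /z/, /x/, /ŋ/, /l/; each receives one epenthetic vowel.

4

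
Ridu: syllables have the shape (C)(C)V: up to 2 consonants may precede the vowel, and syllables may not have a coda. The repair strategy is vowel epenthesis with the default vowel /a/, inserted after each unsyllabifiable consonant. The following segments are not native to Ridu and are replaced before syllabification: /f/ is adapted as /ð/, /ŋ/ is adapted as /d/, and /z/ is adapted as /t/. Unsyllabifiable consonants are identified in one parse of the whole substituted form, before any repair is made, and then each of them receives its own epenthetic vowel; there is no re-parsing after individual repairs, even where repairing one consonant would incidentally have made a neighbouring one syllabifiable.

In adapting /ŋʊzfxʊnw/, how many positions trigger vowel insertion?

3

After substitution the input is /dʊtðxʊnw/.
The unsyllabifiable consonants are /t/, /n/, /w/; each receives one epenthetic vowel.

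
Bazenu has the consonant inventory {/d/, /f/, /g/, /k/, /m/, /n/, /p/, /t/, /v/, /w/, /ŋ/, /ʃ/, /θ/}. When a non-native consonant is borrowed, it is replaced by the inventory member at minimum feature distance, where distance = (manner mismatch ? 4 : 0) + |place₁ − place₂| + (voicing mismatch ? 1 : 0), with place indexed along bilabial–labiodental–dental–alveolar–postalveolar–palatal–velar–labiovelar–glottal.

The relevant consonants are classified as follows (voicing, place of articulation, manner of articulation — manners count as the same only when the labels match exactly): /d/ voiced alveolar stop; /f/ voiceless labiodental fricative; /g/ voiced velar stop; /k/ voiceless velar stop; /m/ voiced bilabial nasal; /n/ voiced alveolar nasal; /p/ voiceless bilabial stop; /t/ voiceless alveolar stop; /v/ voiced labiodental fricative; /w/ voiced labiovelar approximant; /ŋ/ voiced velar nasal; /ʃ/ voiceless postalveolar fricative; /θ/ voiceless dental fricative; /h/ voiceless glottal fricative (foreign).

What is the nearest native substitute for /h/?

ʃ

/ʃ/ is closest: same manner (fricative), place distance 4 (glottal→postalveolar), same voicing; total 4. Next closest is /k/ at distance 6.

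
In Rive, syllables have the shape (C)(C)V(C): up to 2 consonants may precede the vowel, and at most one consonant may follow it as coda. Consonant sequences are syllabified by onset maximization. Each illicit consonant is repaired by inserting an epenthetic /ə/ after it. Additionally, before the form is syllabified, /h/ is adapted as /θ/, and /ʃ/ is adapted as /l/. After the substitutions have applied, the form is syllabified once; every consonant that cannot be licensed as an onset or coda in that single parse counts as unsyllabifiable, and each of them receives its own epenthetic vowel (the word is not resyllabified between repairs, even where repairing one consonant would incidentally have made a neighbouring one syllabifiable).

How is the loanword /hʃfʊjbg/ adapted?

Substitution: /h/ → /θ/, /ʃ/ → /l/, giving /θlfʊjbg/.
The consonants /θ/, /b/, /g/ cannot be parsed into a legal (C)(C)V(C) syllable (at most one coda consonant is licensed; onsets may contain at most 2 consonants).
Inserting the epenthetic vowel yields /θ/ → /θə/, /b/ → /bə/, /g/ → /gə/.

θəlfʊjbəgə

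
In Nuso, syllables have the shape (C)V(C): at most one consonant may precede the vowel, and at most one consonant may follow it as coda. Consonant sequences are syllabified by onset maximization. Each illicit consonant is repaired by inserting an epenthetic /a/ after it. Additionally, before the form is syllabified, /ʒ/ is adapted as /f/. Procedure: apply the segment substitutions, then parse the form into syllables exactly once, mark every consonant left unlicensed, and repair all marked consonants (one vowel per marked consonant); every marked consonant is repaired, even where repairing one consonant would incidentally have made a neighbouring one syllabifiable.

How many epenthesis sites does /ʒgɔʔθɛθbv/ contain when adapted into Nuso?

3

After substitution the input is /fgɔʔθɛθbv/.
The unsyllabifiable consonants are /f/, /b/, /v/; each receives one epenthetic vowel.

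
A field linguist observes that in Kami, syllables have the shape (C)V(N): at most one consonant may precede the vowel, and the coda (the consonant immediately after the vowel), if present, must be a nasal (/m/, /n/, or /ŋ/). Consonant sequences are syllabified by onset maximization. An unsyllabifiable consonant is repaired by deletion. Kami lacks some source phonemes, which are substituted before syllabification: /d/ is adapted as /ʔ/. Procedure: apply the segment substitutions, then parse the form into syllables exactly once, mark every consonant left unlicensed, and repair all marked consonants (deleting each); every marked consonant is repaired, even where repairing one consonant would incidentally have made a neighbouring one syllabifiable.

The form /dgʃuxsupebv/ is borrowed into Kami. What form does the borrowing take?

Substitution: /d/ → /ʔ/, giving /ʔgʃuxsupebv/.
The consonants /ʔ/, /g/, /x/, /b/, /v/ cannot be parsed into a legal (C)V(N) syllable (only a nasal (/m/, /n/, or /ŋ/) is licensed in coda position; onsets are limited to one consonant).
Each unlicensed consonant is deleted: /ʔ/, /g/, /x/, /b/, /v/.

ʃusupe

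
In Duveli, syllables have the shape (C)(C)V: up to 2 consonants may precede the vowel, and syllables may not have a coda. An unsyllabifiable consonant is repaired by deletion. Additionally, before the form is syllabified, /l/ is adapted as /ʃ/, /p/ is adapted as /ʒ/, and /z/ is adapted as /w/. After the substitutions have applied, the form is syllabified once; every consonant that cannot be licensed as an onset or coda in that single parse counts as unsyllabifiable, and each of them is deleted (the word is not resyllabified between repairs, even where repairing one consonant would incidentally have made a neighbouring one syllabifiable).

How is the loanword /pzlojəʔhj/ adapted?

Substitution: /p/ → /ʒ/, /z/ → /w/, /l/ → /ʃ/, giving /ʒwʃojəʔhj/.
Under (C)(C)V, the unsyllabifiable consonants are /ʒ/, /ʔ/, /h/, /j/ (no codas are permitted; onsets may contain at most 2 consonants).
Deletion applies to /ʒ/, /ʔ/, /h/, /j/.

wʃojə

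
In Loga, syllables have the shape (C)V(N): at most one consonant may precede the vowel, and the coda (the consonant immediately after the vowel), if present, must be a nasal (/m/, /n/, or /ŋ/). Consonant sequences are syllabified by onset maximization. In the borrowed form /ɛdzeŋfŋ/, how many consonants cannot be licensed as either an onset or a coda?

Syllabifying with onset maximization leaves /d/, /f/, /ŋ/ stranded (only a nasal (/m/, /n/, or /ŋ/) is licensed in coda position; onsets are limited to one consonant).

3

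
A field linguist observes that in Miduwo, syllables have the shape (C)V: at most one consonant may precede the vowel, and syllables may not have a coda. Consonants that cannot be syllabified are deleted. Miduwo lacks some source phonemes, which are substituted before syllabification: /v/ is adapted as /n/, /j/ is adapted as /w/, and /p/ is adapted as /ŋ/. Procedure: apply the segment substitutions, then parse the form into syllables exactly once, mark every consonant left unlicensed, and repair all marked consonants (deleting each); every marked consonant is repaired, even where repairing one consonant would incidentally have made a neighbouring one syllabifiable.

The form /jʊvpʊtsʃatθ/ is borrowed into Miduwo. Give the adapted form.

Substitution: /j/ → /w/, /v/ → /n/, /p/ → /ŋ/, giving /wʊnŋʊtsʃatθ/.
Syllabifying with onset maximization leaves /n/, /t/, /s/, /t/, /θ/ stranded (no codas are permitted; onsets are limited to one consonant).
Deleting the stranded consonants removes /n/, /t/, /s/, /t/, /θ/.

wʊŋʊʃa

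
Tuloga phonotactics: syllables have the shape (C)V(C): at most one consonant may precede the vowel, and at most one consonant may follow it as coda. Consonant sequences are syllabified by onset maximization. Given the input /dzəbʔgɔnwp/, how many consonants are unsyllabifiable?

Under (C)V(C), the unsyllabifiable consonants are /d/, /ʔ/, /w/, /p/ (at most one coda consonant is licensed; onsets are limited to one consonant).

4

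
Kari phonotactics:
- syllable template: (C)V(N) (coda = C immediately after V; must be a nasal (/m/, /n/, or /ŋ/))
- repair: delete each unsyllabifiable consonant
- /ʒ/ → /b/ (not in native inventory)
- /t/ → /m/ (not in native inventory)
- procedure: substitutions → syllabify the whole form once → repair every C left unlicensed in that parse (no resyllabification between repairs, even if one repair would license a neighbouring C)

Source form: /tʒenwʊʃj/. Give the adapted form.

Substitution: /t/ → /m/, /ʒ/ → /b/, giving /mbenwʊʃj/.
Syllabifying with onset maximization leaves /m/, /ʃ/, /j/ stranded (only a nasal (/m/, /n/, or /ŋ/) is licensed in coda position; onsets are limited to one consonant).
Deleting the stranded consonants removes /m/, /ʃ/, /j/.

benwʊ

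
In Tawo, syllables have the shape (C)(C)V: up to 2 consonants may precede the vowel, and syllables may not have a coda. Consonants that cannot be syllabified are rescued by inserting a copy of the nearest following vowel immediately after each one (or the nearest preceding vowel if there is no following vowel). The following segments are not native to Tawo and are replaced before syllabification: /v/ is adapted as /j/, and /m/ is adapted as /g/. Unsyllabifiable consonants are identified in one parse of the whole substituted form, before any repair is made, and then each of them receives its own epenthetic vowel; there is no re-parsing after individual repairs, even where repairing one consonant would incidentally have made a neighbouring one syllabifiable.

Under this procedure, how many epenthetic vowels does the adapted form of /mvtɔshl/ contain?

After substitution the input is /gjtɔshl/.
The unsyllabifiable consonants are /g/, /s/, /h/, /l/; each receives one epenthetic vowel.

4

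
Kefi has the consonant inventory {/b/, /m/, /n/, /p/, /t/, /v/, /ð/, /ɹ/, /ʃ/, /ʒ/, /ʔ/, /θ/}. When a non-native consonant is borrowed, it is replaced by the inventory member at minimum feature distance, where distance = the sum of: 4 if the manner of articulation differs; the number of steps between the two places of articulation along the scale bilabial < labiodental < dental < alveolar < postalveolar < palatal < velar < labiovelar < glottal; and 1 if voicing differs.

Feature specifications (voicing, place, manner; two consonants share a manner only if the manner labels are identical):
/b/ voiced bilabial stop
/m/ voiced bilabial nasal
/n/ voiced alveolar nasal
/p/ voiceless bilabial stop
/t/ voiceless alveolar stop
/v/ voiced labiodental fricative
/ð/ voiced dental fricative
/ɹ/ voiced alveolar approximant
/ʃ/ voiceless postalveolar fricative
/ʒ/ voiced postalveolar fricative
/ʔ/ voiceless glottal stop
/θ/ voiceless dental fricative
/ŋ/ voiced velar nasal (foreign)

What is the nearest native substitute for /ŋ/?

/n/ is closest: same manner (nasal), place distance 3 (velar→alveolar), same voicing; total 3. Next closest is /m/ at distance 6.

n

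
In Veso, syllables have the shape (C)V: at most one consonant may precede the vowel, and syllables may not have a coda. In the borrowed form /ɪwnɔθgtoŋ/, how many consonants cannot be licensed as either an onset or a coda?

The consonants /w/, /θ/, /g/, /ŋ/ cannot be parsed into a legal (C)V syllable (no codas are permitted; onsets are limited to one consonant).

4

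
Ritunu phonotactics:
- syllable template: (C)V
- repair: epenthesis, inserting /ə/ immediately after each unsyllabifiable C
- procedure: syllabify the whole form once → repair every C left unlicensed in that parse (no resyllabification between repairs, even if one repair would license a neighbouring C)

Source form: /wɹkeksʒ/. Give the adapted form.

Syllabifying with onset maximization leaves /w/, /ɹ/, /k/, /s/, /ʒ/ stranded (no codas are permitted; onsets are limited to one consonant).
Each unlicensed consonant becomes the onset of a new syllable: /w/ → /wə/, /ɹ/ → /ɹə/, /k/ → /kə/, /s/ → /sə/, /ʒ/ → /ʒə/.

wəɹəkekəsəʒə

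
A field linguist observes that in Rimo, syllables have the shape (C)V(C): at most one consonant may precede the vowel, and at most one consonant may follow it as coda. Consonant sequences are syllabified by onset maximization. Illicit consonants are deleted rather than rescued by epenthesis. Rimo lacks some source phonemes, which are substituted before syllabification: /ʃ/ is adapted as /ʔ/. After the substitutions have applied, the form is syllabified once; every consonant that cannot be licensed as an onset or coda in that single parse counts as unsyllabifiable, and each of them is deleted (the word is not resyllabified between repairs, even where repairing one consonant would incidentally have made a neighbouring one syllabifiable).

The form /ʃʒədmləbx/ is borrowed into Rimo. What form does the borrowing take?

Substitution: /ʃ/ → /ʔ/, giving /ʔʒədmləbx/.
Under (C)V(C), the unsyllabifiable consonants are /ʔ/, /m/, /x/ (at most one coda consonant is licensed; onsets are limited to one consonant).
Deletion applies to /ʔ/, /m/, /x/.

ʒədləb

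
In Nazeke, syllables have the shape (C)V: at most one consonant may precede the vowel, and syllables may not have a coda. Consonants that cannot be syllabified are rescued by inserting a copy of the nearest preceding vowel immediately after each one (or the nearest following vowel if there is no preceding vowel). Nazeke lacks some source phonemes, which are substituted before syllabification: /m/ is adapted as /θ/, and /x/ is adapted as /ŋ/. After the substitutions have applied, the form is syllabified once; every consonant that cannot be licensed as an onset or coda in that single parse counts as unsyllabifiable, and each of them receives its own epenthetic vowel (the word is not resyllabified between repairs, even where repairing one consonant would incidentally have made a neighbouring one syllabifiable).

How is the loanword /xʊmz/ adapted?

ŋʊθʊzʊ

Substitution: /x/ → /ŋ/, /m/ → /θ/, giving /ŋʊθz/.
The consonants /θ/, /z/ cannot be parsed into a legal (C)V syllable (no codas are permitted; onsets are limited to one consonant).
Inserting the epenthetic vowel yields /θ/ → /θʊ/, /z/ → /zʊ/.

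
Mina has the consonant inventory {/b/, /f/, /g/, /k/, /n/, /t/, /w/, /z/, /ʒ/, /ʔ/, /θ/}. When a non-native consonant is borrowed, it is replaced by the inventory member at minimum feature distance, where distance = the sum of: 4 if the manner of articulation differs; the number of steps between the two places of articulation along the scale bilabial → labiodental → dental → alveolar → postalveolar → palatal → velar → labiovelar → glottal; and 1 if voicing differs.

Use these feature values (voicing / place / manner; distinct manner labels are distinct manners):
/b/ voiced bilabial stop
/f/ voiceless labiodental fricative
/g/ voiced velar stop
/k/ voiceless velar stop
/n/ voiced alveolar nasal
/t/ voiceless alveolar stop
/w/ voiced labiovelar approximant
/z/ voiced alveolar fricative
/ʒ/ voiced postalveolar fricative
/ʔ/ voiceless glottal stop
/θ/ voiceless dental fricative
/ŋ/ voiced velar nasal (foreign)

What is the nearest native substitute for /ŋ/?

/n/ is closest: same manner (nasal), place distance 3 (velar→alveolar), same voicing; total 3. Next closest is /g/ at distance 4.

n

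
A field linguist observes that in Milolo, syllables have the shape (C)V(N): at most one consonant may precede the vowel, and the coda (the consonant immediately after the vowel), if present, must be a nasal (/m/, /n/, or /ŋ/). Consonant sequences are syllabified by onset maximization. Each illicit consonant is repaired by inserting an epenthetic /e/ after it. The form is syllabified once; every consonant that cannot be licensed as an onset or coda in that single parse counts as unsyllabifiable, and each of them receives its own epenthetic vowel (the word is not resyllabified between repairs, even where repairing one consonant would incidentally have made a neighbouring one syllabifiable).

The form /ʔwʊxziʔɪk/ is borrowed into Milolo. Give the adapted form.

The consonants /ʔ/, /x/, /k/ cannot be parsed into a legal (C)V(N) syllable (only a nasal (/m/, /n/, or /ŋ/) is licensed in coda position; onsets are limited to one consonant).
Epenthesis after each stranded consonant: /ʔ/ → /ʔe/, /x/ → /xe/, /k/ → /ke/.

ʔewʊxeziʔɪke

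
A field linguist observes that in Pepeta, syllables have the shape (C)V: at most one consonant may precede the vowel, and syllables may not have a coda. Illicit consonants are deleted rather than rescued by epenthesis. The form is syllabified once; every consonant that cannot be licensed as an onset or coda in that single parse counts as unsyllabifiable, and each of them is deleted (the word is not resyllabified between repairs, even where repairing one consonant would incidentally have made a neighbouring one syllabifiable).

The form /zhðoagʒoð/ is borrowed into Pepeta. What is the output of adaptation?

ðoaʒo

The consonants /z/, /h/, /g/, /ð/ cannot be parsed into a legal (C)V syllable (no codas are permitted; onsets are limited to one consonant).
Deletion applies to /z/, /h/, /g/, /ð/.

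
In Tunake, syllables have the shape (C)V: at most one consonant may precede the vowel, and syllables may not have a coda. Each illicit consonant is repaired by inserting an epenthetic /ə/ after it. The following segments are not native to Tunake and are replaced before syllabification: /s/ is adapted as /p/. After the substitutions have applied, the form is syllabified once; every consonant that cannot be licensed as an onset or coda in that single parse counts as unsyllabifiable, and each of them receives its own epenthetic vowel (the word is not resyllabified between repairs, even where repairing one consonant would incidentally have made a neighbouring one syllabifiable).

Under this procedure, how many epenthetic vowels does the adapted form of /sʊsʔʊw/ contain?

2

After substitution the input is /pʊpʔʊw/.
The unsyllabifiable consonants are /p/, /w/; each receives one epenthetic vowel.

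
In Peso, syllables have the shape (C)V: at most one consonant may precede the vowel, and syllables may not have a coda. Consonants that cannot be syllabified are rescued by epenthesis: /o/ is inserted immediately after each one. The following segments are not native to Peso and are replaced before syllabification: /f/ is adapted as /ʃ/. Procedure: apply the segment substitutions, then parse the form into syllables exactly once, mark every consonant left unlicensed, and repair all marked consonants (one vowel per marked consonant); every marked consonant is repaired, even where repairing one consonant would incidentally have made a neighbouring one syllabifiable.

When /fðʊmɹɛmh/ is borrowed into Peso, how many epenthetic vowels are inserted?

After substitution the input is /ʃðʊmɹɛmh/.
The unsyllabifiable consonants are /ʃ/, /m/, /m/, /h/; each receives one epenthetic vowel.

4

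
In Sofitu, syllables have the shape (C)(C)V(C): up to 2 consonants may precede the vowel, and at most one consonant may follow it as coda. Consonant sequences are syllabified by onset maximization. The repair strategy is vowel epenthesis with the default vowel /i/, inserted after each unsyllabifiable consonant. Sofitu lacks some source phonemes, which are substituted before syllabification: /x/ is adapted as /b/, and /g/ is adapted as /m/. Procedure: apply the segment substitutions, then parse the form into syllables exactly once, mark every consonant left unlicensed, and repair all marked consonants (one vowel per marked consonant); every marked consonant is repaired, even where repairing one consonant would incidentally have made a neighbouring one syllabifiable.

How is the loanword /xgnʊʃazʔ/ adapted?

bimnʊʃazʔi

Substitution: /x/ → /b/, /g/ → /m/, giving /bmnʊʃazʔ/.
The consonants /b/, /ʔ/ cannot be parsed into a legal (C)(C)V(C) syllable (at most one coda consonant is licensed; onsets may contain at most 2 consonants).
Each unlicensed consonant becomes the onset of a new syllable: /b/ → /bi/, /ʔ/ → /ʔi/.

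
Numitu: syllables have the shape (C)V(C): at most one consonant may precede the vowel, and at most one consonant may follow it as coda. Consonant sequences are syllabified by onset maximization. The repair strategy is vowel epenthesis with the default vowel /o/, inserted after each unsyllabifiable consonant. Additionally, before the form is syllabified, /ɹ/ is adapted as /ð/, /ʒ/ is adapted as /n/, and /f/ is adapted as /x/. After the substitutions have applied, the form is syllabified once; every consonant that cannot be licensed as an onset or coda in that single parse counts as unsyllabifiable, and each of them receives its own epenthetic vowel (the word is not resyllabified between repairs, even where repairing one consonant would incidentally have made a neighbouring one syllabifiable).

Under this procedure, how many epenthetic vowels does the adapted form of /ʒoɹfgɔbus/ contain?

1

After substitution the input is /noðxgɔbus/.
The unsyllabifiable consonants are /x/; each receives one epenthetic vowel.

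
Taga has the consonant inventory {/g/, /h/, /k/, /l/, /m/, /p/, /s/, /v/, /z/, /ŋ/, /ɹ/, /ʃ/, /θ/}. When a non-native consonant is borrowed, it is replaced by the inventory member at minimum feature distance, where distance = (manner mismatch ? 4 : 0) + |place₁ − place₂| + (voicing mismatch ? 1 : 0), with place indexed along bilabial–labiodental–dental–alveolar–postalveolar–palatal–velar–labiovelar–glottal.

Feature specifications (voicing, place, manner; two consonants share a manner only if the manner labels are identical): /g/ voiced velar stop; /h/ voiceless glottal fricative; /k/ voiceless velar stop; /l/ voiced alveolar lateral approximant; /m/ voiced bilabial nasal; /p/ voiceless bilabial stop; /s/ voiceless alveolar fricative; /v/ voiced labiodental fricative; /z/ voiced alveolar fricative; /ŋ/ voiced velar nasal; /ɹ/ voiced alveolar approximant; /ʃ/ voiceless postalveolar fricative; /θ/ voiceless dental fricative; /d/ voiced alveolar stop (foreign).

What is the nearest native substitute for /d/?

/g/ is closest: same manner (stop), place distance 3 (alveolar→velar), same voicing; total 3. Next closest is /k/ at distance 4.

g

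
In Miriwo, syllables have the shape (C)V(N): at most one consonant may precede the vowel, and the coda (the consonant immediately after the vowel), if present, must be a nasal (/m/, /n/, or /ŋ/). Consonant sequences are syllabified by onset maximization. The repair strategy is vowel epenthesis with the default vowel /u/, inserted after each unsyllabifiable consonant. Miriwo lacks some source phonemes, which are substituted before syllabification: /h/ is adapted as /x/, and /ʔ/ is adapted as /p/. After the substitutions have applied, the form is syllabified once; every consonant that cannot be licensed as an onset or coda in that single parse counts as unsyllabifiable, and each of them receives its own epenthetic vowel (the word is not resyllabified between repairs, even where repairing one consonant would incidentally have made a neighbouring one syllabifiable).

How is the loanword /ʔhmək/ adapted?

puxuməku

Substitution: /ʔ/ → /p/, /h/ → /x/, giving /pxmək/.
Syllabifying with onset maximization leaves /p/, /x/, /k/ stranded (only a nasal (/m/, /n/, or /ŋ/) is licensed in coda position; onsets are limited to one consonant).
Each unlicensed consonant becomes the onset of a new syllable: /p/ → /pu/, /x/ → /xu/, /k/ → /ku/.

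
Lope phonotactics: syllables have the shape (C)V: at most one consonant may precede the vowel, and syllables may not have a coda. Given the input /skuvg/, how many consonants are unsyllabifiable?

3

Under (C)V, the unsyllabifiable consonants are /s/, /v/, /g/ (no codas are permitted; onsets are limited to one consonant).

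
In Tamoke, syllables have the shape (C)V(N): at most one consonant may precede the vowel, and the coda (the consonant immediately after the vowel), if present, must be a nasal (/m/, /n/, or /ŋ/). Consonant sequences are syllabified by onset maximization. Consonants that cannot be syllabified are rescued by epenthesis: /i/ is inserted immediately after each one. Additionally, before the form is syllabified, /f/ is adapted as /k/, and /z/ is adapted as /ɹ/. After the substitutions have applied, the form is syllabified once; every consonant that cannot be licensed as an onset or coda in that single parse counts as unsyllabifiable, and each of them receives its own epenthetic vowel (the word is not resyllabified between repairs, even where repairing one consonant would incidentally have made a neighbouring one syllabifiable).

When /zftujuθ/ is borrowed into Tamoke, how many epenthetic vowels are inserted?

After substitution the input is /ɹktujuθ/.
The unsyllabifiable consonants are /ɹ/, /k/, /θ/; each receives one epenthetic vowel.

3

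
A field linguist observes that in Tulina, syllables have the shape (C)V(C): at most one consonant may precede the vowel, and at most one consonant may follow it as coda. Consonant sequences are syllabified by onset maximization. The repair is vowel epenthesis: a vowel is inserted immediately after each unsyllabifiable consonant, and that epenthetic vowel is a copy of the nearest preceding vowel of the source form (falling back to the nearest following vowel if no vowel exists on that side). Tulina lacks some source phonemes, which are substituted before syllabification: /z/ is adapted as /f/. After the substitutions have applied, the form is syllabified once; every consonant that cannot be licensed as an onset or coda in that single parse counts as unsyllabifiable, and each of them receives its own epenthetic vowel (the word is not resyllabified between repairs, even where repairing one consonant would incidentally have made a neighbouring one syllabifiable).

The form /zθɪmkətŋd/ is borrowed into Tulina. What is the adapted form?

fɪθɪmkətŋədə

Substitution: /z/ → /f/, giving /fθɪmkətŋd/.
Syllabifying with onset maximization leaves /f/, /ŋ/, /d/ stranded (at most one coda consonant is licensed; onsets are limited to one consonant).
Inserting the epenthetic vowel yields /f/ → /fɪ/, /ŋ/ → /ŋə/, /d/ → /də/.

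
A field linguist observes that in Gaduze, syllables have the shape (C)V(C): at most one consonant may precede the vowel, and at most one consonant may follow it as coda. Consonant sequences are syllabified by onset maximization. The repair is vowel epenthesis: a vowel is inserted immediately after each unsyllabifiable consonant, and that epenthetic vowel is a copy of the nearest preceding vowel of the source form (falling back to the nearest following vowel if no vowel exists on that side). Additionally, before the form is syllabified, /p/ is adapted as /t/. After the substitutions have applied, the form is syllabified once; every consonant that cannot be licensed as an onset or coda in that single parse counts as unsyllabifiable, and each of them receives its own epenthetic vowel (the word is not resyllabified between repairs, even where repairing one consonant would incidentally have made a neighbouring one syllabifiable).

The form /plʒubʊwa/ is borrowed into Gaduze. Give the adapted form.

tuluʒubʊwa

Substitution: /p/ → /t/, giving /tlʒubʊwa/.
Under (C)V(C), the unsyllabifiable consonants are /t/, /l/ (at most one coda consonant is licensed; onsets are limited to one consonant).
Each unlicensed consonant becomes the onset of a new syllable: /t/ → /tu/, /l/ → /lu/.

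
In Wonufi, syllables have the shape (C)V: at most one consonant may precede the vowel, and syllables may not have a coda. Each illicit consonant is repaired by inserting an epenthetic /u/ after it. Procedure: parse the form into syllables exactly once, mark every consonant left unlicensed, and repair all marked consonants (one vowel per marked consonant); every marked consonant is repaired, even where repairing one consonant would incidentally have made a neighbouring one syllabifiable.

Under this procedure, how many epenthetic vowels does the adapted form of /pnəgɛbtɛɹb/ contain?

The unsyllabifiable consonants are /p/, /b/, /ɹ/, /b/; each receives one epenthetic vowel.

4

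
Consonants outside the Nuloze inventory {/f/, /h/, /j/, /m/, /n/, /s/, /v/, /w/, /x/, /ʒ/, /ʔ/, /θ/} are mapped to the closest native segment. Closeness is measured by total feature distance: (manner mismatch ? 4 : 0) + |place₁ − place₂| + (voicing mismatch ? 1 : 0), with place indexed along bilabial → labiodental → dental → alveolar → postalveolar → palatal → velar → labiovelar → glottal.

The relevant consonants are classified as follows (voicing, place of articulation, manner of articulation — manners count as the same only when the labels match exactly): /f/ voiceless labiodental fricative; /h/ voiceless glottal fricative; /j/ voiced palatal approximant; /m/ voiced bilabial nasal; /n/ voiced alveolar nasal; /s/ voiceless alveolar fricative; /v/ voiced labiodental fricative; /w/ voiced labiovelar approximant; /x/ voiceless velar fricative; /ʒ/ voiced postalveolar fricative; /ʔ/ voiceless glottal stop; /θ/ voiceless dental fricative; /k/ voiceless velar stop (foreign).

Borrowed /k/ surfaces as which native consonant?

ʔ

/ʔ/ is closest: same manner (stop), place distance 2 (velar→glottal), same voicing; total 2. Next closest is /x/ at distance 4.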